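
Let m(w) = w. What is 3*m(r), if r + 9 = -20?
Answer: -87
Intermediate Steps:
r = -29 (r = -9 - 20 = -29)
3*m(r) = 3*(-29) = -87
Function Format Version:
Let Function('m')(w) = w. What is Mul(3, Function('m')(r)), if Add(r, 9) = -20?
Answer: -87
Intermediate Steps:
r = -29 (r = Add(-9, -20) = -29)
Mul(3, Function('m')(r)) = Mul(3, -29) = -87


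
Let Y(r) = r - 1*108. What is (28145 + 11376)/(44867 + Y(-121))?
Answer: 39521/44638 ≈ 0.88537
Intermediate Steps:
Y(r) = -108 + r (Y(r) = r - 108 = -108 + r)
(28145 + 11376)/(44867 + Y(-121)) = (28145 + 11376)/(44867 + (-108 - 121)) = 39521/(44867 - 229) = 39521/44638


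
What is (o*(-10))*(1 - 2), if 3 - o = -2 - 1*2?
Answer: 70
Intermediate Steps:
o = 7 (o = 3 - (-2 - 1*2) = 3 - (-2 - 2) = 3 - 1*(-4) = 3 + 4 = 7)
(o*(-10))*(1 - 2) = (7*(-10))*(1 - 2) = -70*(-1) = 70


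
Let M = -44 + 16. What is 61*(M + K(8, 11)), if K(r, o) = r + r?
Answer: -732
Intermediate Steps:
M = -28
K(r, o) = 2*r
61*(M + K(8, 11)) = 61*(-28 + 2*8) = 61*(-28 + 16) = 61*(-12) = -732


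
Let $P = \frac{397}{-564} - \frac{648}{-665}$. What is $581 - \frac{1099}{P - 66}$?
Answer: $\frac{14735289373}{24652493} \approx 597.72$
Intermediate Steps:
$P = \frac{101467}{375060}$ ($P = 397 \left(- \frac{1}{564}\right) - - \frac{648}{665} = - \frac{397}{564} + \frac{648}{665} = \frac{101467}{375060} \approx 0.27054$)
$581 - \frac{1099}{P - 66} = 581 - \frac{1099}{\frac{101467}{375060} - 66} = 581 - \frac{1099}{- \frac{24652493}{375060}} = 581 - - \frac{412190940}{24652493} = 581 + \frac{412190940}{24652493} = \frac{14735289373}{24652493}$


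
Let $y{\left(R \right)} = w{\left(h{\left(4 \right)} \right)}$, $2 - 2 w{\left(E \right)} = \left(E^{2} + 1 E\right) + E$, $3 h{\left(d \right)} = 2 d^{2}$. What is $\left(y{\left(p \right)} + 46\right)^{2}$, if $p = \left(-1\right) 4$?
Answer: $\frac{34225}{81} \approx 422.53$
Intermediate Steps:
$h{\left(d \right)} = \frac{2 d^{2}}{3}$
$w{\left(E \right)} = 1 - E - \frac{E^{2}}{2}$ ($w{\left(E \right)} = 1 - \frac{\left(E^{2} + 1 E\right) + E}{2} = 1 - \frac{\left(E^{2} + E\right) + E}{2} = 1 - \frac{\left(E + E^{2}\right) + E}{2} = 1 - \frac{E^{2} + 2 E}{2} = 1 - \left(E + \frac{E^{2}}{2}\right) = 1 - E - \frac{E^{2}}{2}$)
$p = -4$
$y{\left(R \right)} = - \frac{599}{9}$ ($y{\left(R \right)} = 1 - \frac{2 \cdot 4^{2}}{3} - \frac{\left(\frac{2 \cdot 4^{2}}{3}\right)^{2}}{2} = 1 - \frac{2}{3} \cdot 16 - \frac{\left(\frac{2}{3} \cdot 16\right)^{2}}{2} = 1 - \frac{32}{3} - \frac{\left(\frac{32}{3}\right)^{2}}{2} = 1 - \frac{32}{3} - \frac{512}{9} = - \frac{599}{9}$)
$\left(y{\left(p \right)} + 46\right)^{2} = \left(- \frac{599}{9} + 46\right)^{2} = \left(- \frac{185}{9}\right)^{2} = \frac{34225}{81}$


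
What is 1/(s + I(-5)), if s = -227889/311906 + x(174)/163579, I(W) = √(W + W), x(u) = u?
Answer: -1899194541639180268938/27417296668113396824329 - 2603170153027860437476*I*√10/27417296668113396824329 ≈ -0.06927 - 0.30025*I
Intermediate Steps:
I(W) = √2*√W (I(W) = √(2*W) = √2*√W)
s = -37223583087/51021271574 (s = -227889/311906 + 174/163579 = -37223583087/51021271574 ≈ -0.72957)
1/(s + I(-5)) = 1/(-37223583087/51021271574 + √2*√(-5)) = 1/(-37223583087/51021271574 + √2*(I*√5)) = 1/(-37223583087/51021271574 + I*√10)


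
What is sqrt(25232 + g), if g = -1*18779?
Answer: 3*sqrt(717) ≈ 80.331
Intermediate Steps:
g = -18779
sqrt(25232 + g) = sqrt(25232 - 18779) = sqrt(6453) = 3*sqrt(717)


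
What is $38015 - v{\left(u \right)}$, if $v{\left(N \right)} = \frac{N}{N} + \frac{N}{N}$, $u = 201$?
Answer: $38013$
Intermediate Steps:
$v{\left(N \right)} = 2$ ($v{\left(N \right)} = 1 + 1 = 2$)
$38015 - v{\left(u \right)} = 38015 - 2 = 38013$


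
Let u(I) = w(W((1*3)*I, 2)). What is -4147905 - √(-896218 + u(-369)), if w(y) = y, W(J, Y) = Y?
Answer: -4147905 - 2*I*√224054 ≈ -4.1479e+6 - 946.69*I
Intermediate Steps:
u(I) = 2
-4147905 - √(-896218 + u(-369)) = -4147905 - √(-896218 + 2) = -4147905 - √(-896216) = -4147905 - 2*I*√224054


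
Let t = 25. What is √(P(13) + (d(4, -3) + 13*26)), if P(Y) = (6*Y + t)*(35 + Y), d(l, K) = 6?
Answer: 2*√1322 ≈ 72.719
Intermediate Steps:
P(Y) = (25 + 6*Y)*(35 + Y) (P(Y) = (6*Y + 25)*(35 + Y) = (25 + 6*Y)*(35 + Y))
√(P(13) + (d(4, -3) + 13*26)) = √((875 + 6*13² + 235*13) + (6 + 13*26)) = √((875 + 6*169 + 3055) + (6 + 338)) = √((875 + 1014 + 3055) + 344) = √(4944 + 344) = √5288 = 2*√1322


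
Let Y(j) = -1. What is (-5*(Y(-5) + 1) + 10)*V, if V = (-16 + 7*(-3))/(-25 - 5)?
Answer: 37/3 ≈ 12.333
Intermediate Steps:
V = 37/30 (V = (-16 - 21)/(-30) = -37*(-1/30) = 37/30 ≈ 1.2333)
(-5*(Y(-5) + 1) + 10)*V = (-5*(-1 + 1) + 10)*(37/30) = (-5*0 + 10)*(37/30) = (0 + 10)*(37/30) = 10*(37/30) = 37/3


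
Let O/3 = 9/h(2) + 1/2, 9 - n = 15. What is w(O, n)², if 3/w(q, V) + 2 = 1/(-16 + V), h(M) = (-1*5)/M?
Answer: 484/225 ≈ 2.1511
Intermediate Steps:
n = -6 (n = 9 - 1*15 = 9 - 15 = -6)
h(M) = -5/M
O = -93/10 (O = 3*(9/((-5/2)) + 1/2) = 3*(9/((-5*½)) + 1*(½)) = 3*(9/(-5/2) + ½) = 3*(9*(-⅖) + ½) = 3*(-18/5 + ½) = 3*(-31/10) = -93/10 ≈ -9.3000)
w(q, V) = 3/(-2 + 1/(-16 + V))
w(O, n)² = (3*(16 - 1*(-6))/(-33 + 2*(-6)))² = (3*(16 + 6)/(-33 - 12))² = (3*22/(-45))² = (3*(-1/45)*22)² = (-22/15)² = 484/225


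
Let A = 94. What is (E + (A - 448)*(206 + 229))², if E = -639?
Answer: 23910127641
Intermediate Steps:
(E + (A - 448)*(206 + 229))² = (-639 + (94 - 448)*(206 + 229))² = (-639 - 354*435)² = (-639 - 153990)² = (-154629)² = 23910127641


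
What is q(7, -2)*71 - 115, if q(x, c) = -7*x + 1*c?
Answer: -3736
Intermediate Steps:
q(x, c) = c - 7*x (q(x, c) = -7*x + c = c - 7*x)
q(7, -2)*71 - 115 = (-2 - 7*7)*71 - 115 = (-2 - 49)*71 - 115 = -51*71 - 115 = -3621 - 115 = -3736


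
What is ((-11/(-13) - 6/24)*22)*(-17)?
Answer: -5797/26 ≈ -222.96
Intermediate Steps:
((-11/(-13) - 6/24)*22)*(-17) = ((-11*(-1/13) - 6*1/24)*22)*(-17) = ((11/13 - ¼)*22)*(-17) = ((31/52)*22)*(-17) = (341/26)*(-17) = -5797/26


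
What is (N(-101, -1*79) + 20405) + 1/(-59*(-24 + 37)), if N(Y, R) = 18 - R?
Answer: 15725033/767 ≈ 20502.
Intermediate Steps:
(N(-101, -1*79) + 20405) + 1/(-59*(-24 + 37)) = ((18 - (-1)*79) + 20405) + 1/(-59*(-24 + 37)) = ((18 - 1*(-79)) + 20405) + 1/(-59*13) = ((18 + 79) + 20405) + 1/(-767) = (97 + 20405) - 1/767 = 20502 - 1/767 = 15725033/767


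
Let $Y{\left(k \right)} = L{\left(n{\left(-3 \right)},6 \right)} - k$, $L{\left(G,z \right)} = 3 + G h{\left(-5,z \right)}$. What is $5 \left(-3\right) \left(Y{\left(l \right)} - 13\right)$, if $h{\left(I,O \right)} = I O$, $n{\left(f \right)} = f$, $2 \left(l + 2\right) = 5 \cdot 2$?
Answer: $-1155$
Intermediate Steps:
$l = 3$ ($l = -2 + \frac{5 \cdot 2}{2} = -2 + \frac{1}{2} \cdot 10 = -2 + 5 = 3$)
$L{\left(G,z \right)} = 3 - 5 G z$ ($L{\left(G,z \right)} = 3 + G \left(- 5 z\right) = 3 - 5 G z$)
$Y{\left(k \right)} = 93 - k$ ($Y{\left(k \right)} = \left(3 - \left(-15\right) 6\right) - k = \left(3 + 90\right) - k = 93 - k$)
$5 \left(-3\right) \left(Y{\left(l \right)} - 13\right) = 5 \left(-3\right) \left(\left(93 - 3\right) - 13\right) = - 15 \left(\left(93 - 3\right) - 13\right) = - 15 \left(90 - 13\right) = \left(-15\right) 77 = -1155$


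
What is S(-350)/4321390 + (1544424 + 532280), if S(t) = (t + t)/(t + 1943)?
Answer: 1429597690240538/688397427 ≈ 2.0767e+6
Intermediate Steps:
S(t) = 2*t/(1943 + t) (S(t) = (2*t)/(1943 + t) = 2*t/(1943 + t))
S(-350)/4321390 + (1544424 + 532280) = (2*(-350)/(1943 - 350))/4321390 + (1544424 + 532280) = (2*(-350)/1593)*(1/4321390) + 2076704 = (2*(-350)*(1/1593))*(1/4321390) + 2076704 = -700/1593*1/4321390 + 2076704 = -70/688397427 + 2076704 = 1429597690240538/688397427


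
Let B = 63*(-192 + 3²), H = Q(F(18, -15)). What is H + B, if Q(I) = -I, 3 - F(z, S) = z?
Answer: -11514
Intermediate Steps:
F(z, S) = 3 - z
H = 15 (H = -(3 - 1*18) = -(3 - 18) = -1*(-15) = 15)
B = -11529 (B = 63*(-192 + 9) = 63*(-183) = -11529)
H + B = 15 - 11529 = -11514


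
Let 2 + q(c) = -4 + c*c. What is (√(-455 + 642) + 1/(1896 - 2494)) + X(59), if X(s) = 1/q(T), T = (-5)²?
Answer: -21/370162 + √187 ≈ 13.675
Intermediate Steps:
T = 25
q(c) = -6 + c² (q(c) = -2 + (-4 + c*c) = -2 + (-4 + c²) = -6 + c²)
X(s) = 1/619 (X(s) = 1/(-6 + 25²) = 1/(-6 + 625) = 1/619)
(√(-455 + 642) + 1/(1896 - 2494)) + X(59) = (√(-455 + 642) + 1/(1896 - 2494)) + 1/619 = (√187 + 1/(-598)) + 1/619 = (√187 - 1/598) + 1/619 = (-1/598 + √187) + 1/619 = -21/370162 + √187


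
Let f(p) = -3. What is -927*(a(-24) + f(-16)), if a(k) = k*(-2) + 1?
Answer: -42642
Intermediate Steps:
a(k) = 1 - 2*k (a(k) = -2*k + 1 = 1 - 2*k)
-927*(a(-24) + f(-16)) = -927*((1 - 2*(-24)) - 3) = -927*((1 + 48) - 3) = -927*(49 - 3) = -927*46 = -42642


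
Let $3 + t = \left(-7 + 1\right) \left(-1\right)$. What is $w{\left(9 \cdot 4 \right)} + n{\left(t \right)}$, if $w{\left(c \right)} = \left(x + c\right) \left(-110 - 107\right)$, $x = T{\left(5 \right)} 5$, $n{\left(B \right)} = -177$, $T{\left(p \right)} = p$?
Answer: $-13414$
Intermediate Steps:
$t = 3$ ($t = -3 + \left(-7 + 1\right) \left(-1\right) = -3 - -6 = -3 + 6 = 3$)
$x = 25$ ($x = 5 \cdot 5 = 25$)
$w{\left(c \right)} = -5425 - 217 c$ ($w{\left(c \right)} = \left(25 + c\right) \left(-110 - 107\right) = \left(25 + c\right) \left(-217\right) = -5425 - 217 c$)
$w{\left(9 \cdot 4 \right)} + n{\left(t \right)} = \left(-5425 - 217 \cdot 9 \cdot 4\right) - 177 = \left(-5425 - 7812\right) - 177 = -13237 - 177 = -13414$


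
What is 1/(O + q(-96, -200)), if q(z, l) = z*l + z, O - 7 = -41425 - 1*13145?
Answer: -1/35459 ≈ -2.8202e-5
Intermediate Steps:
O = -54563 (O = 7 + (-41425 - 1*13145) = 7 + (-41425 - 13145) = 7 - 54570 = -54563)
q(z, l) = z + l*z (q(z, l) = l*z + z = z + l*z)
1/(O + q(-96, -200)) = 1/(-54563 - 96*(1 - 200)) = 1/(-54563 - 96*(-199)) = 1/(-54563 + 19104) = 1/(-35459) = -1/35459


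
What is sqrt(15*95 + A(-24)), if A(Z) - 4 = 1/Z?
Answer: 19*sqrt(570)/12 ≈ 37.802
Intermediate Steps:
A(Z) = 4 + 1/Z
sqrt(15*95 + A(-24)) = sqrt(15*95 + (4 + 1/(-24))) = sqrt(1425 + (4 - 1/24)) = sqrt(1425 + 95/24) = sqrt(34295/24) = 19*sqrt(570)/12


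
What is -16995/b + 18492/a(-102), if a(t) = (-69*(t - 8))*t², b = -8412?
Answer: 810500509/401126220 ≈ 2.0206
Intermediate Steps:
a(t) = t²*(552 - 69*t) (a(t) = (-69*(-8 + t))*t² = (552 - 69*t)*t² = t²*(552 - 69*t))
-16995/b + 18492/a(-102) = -16995/(-8412) + 18492/((69*(-102)²*(8 - 1*(-102)))) = -16995*(-1/8412) + 18492/((69*10404*(8 + 102))) = 5665/2804 + 18492/((69*10404*110)) = 5665/2804 + 18492/78966360 = 5665/2804 + 18492*(1/78966360) = 5665/2804 + 67/286110 = 810500509/401126220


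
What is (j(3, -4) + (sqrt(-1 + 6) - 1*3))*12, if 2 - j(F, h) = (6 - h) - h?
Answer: -180 + 12*sqrt(5) ≈ -153.17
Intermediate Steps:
j(F, h) = -4 + 2*h (j(F, h) = 2 - ((6 - h) - h) = 2 - (6 - 2*h) = 2 + (-6 + 2*h) = -4 + 2*h)
(j(3, -4) + (sqrt(-1 + 6) - 1*3))*12 = ((-4 + 2*(-4)) + (sqrt(-1 + 6) - 1*3))*12 = ((-4 - 8) + (sqrt(5) - 3))*12 = (-12 + (-3 + sqrt(5)))*12 = (-15 + sqrt(5))*12 = -180 + 12*sqrt(5)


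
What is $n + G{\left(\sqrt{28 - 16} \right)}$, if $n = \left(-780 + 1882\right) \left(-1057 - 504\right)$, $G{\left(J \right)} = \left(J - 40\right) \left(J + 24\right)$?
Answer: $-1721170 - 32 \sqrt{3} \approx -1.7212 \cdot 10^{6}$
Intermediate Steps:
$G{\left(J \right)} = \left(-40 + J\right) \left(24 + J\right)$
$n = -1720222$ ($n = 1102 \left(-1561\right) = -1720222$)
$n + G{\left(\sqrt{28 - 16} \right)} = -1720222 - \left(960 - 12 + 16 \sqrt{28 - 16}\right) = -1720222 - \left(960 - 12 + 32 \sqrt{3}\right) = -1720222 - \left(960 - 12 + 16 \cdot 2 \sqrt{3}\right) = -1720222 - \left(948 + 32 \sqrt{3}\right) = -1721170 - 32 \sqrt{3}$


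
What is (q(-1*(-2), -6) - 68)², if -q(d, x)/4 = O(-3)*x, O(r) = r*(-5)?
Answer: 85264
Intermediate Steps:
O(r) = -5*r
q(d, x) = -60*x (q(d, x) = -4*(-5*(-3))*x = -60*x)
(q(-1*(-2), -6) - 68)² = (-60*(-6) - 68)² = (360 - 68)² = 292² = 85264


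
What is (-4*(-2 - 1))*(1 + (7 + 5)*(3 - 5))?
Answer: -276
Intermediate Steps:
(-4*(-2 - 1))*(1 + (7 + 5)*(3 - 5)) = (-4*(-3))*(1 + 12*(-2)) = 12*(1 - 24) = 12*(-23) = -276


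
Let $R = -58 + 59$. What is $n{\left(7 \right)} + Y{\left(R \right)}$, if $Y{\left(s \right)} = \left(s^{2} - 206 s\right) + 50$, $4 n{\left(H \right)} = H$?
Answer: $- \frac{613}{4} \approx -153.25$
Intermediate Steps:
$n{\left(H \right)} = \frac{H}{4}$
$R = 1$
$Y{\left(s \right)} = 50 + s^{2} - 206 s$
$n{\left(7 \right)} + Y{\left(R \right)} = \frac{1}{4} \cdot 7 + \left(50 + 1^{2} - 206\right) = \frac{7}{4} + \left(50 + 1 - 206\right) = \frac{7}{4} - 155 = - \frac{613}{4}$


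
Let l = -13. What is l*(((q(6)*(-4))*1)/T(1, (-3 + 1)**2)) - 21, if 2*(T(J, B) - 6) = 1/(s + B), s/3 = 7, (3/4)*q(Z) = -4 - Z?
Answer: -122963/903 ≈ -136.17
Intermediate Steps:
q(Z) = -16/3 - 4*Z/3 (q(Z) = 4*(-4 - Z)/3 = -16/3 - 4*Z/3)
s = 21 (s = 3*7 = 21)
T(J, B) = 6 + 1/(2*(21 + B))
l*(((q(6)*(-4))*1)/T(1, (-3 + 1)**2)) - 21 = -13*((-16/3 - 4/3*6)*(-4))*1/((253 + 12*(-3 + 1)**2)/(2*(21 + (-3 + 1)**2))) - 21 = -13*((-16/3 - 8)*(-4))*1/((253 + 12*(-2)**2)/(2*(21 + (-2)**2))) - 21 = -13*-40/3*(-4)*1/((253 + 12*4)/(2*(21 + 4))) - 21 = -13*(160/3)*1/((1/2)*(253 + 48)/25) - 21 = -2080/(3*((1/2)*(1/25)*301)) - 21 = -2080/(3*301/50) - 21 = -2080*50/(3*301) - 21 = -13*8000/903 - 21 = -104000/903 - 21 = -122963/903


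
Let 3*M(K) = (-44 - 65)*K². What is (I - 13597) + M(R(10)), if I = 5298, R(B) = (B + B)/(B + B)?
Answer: -25006/3 ≈ -8335.3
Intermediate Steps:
R(B) = 1 (R(B) = (2*B)/((2*B)) = (2*B)*(1/(2*B)) = 1)
M(K) = -109*K²/3 (M(K) = ((-44 - 65)*K²)/3 = (-109*K²)/3 = -109*K²/3)
(I - 13597) + M(R(10)) = (5298 - 13597) - 109/3*1² = -8299 - 109/3*1 = -8299 - 109/3 = -25006/3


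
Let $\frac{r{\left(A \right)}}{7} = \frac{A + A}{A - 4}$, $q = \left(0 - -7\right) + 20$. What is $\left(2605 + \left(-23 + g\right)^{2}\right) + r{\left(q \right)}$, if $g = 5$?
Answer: $\frac{67745}{23} \approx 2945.4$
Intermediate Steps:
$q = 27$ ($q = \left(0 + 7\right) + 20 = 7 + 20 = 27$)
$r{\left(A \right)} = \frac{14 A}{-4 + A}$ ($r{\left(A \right)} = 7 \frac{A + A}{A - 4} = 7 \frac{2 A}{-4 + A} = \frac{14 A}{-4 + A}$)
$\left(2605 + \left(-23 + g\right)^{2}\right) + r{\left(q \right)} = \left(2605 + \left(-23 + 5\right)^{2}\right) + 14 \cdot 27 \frac{1}{-4 + 27} = \left(2605 + \left(-18\right)^{2}\right) + 14 \cdot 27 \cdot \frac{1}{23} = \left(2605 + 324\right) + 14 \cdot 27 \cdot \frac{1}{23} = 2929 + \frac{378}{23} = \frac{67745}{23}$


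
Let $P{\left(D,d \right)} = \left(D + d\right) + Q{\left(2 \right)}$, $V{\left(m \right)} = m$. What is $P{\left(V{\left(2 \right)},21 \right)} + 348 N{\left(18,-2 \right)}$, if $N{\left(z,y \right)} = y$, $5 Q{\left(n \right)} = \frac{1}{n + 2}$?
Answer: $- \frac{13459}{20} \approx -672.95$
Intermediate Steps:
$Q{\left(n \right)} = \frac{1}{5 \left(2 + n\right)}$ ($Q{\left(n \right)} = \frac{1}{5 \left(n + 2\right)} = \frac{1}{5 \left(2 + n\right)}$)
$P{\left(D,d \right)} = \frac{1}{20} + D + d$ ($P{\left(D,d \right)} = \left(D + d\right) + \frac{1}{5 \left(2 + 2\right)} = \left(D + d\right) + \frac{1}{5 \cdot 4} = \left(D + d\right) + \frac{1}{5} \cdot \frac{1}{4} = \left(D + d\right) + \frac{1}{20} = \frac{1}{20} + D + d$)
$P{\left(V{\left(2 \right)},21 \right)} + 348 N{\left(18,-2 \right)} = \left(\frac{1}{20} + 2 + 21\right) + 348 \left(-2\right) = \frac{461}{20} - 696 = - \frac{13459}{20}$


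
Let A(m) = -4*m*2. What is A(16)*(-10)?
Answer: 1280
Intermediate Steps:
A(m) = -8*m
A(16)*(-10) = -8*16*(-10) = -128*(-10) = 1280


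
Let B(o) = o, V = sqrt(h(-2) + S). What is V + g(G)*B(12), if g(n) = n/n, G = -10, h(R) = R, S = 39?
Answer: 12 + sqrt(37) ≈ 18.083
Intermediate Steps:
V = sqrt(37) (V = sqrt(-2 + 39) = sqrt(37) ≈ 6.0828)
g(n) = 1
V + g(G)*B(12) = sqrt(37) + 1*12 = sqrt(37) + 12 = 12 + sqrt(37)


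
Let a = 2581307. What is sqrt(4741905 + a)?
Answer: 2*sqrt(1830803) ≈ 2706.1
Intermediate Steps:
sqrt(4741905 + a) = sqrt(4741905 + 2581307) = sqrt(7323212) = 2*sqrt(1830803)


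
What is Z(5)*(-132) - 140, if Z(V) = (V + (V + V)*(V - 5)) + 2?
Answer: -1064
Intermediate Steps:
Z(V) = 2 + V + 2*V*(-5 + V) (Z(V) = (V + (2*V)*(-5 + V)) + 2 = (V + 2*V*(-5 + V)) + 2 = 2 + V + 2*V*(-5 + V))
Z(5)*(-132) - 140 = (2 - 9*5 + 2*5**2)*(-132) - 140 = (2 - 45 + 2*25)*(-132) - 140 = (2 - 45 + 50)*(-132) - 140 = 7*(-132) - 140 = -924 - 140 = -1064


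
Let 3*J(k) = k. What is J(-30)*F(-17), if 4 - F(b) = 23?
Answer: 190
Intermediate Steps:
J(k) = k/3
F(b) = -19 (F(b) = 4 - 1*23 = 4 - 23 = -19)
J(-30)*F(-17) = ((⅓)*(-30))*(-19) = -10*(-19) = 190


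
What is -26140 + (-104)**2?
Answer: -15324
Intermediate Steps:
-26140 + (-104)**2 = -26140 + 10816 = -15324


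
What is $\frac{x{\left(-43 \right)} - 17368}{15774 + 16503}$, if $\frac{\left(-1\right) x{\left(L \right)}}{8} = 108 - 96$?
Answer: $- \frac{17464}{32277} \approx -0.54107$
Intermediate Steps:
$x{\left(L \right)} = -96$ ($x{\left(L \right)} = - 8 \left(108 - 96\right) = \left(-8\right) 12 = -96$)
$\frac{x{\left(-43 \right)} - 17368}{15774 + 16503} = \frac{-96 - 17368}{15774 + 16503} = - \frac{17464}{32277}$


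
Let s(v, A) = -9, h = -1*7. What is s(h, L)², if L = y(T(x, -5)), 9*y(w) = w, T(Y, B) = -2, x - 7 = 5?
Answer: 81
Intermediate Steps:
x = 12 (x = 7 + 5 = 12)
h = -7
y(w) = w/9
L = -2/9 (L = (⅑)*(-2) = -2/9 ≈ -0.22222)
s(h, L)² = (-9)² = 81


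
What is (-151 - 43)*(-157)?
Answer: 30458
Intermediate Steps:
(-151 - 43)*(-157) = -194*(-157) = 30458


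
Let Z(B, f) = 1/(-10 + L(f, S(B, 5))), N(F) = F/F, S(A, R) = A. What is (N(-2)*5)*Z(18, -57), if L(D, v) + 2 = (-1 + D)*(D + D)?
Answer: 1/1320 ≈ 0.00075758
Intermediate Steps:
N(F) = 1
L(D, v) = -2 + 2*D*(-1 + D) (L(D, v) = -2 + (-1 + D)*(D + D) = -2 + (-1 + D)*(2*D) = -2 + 2*D*(-1 + D))
Z(B, f) = 1/(-12 - 2*f + 2*f²) (Z(B, f) = 1/(-10 + (-2 - 2*f + 2*f²)) = 1/(-12 - 2*f + 2*f²))
(N(-2)*5)*Z(18, -57) = (1*5)*(1/(2*(-6 + (-57)² - 1*(-57)))) = 5*(1/(2*(-6 + 3249 + 57))) = 5*((½)/3300) = 5*((½)*(1/3300)) = 5*(1/6600) = 1/1320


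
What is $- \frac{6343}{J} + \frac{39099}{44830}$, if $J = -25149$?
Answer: $\frac{1267657441}{1127429670} \approx 1.1244$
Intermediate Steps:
$- \frac{6343}{J} + \frac{39099}{44830} = - \frac{6343}{-25149} + \frac{39099}{44830} = \left(-6343\right) \left(- \frac{1}{25149}\right) + 39099 \cdot \frac{1}{44830} = \frac{6343}{25149} + \frac{39099}{44830} = \frac{1267657441}{1127429670}$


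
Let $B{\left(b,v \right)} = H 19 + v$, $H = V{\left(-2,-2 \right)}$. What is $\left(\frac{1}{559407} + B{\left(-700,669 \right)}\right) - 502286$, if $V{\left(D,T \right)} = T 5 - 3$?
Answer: $- \frac{280746234647}{559407} \approx -5.0186 \cdot 10^{5}$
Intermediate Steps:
$V{\left(D,T \right)} = -3 + 5 T$ ($V{\left(D,T \right)} = 5 T - 3 = -3 + 5 T$)
$H = -13$ ($H = -3 + 5 \left(-2\right) = -3 - 10 = -13$)
$B{\left(b,v \right)} = -247 + v$ ($B{\left(b,v \right)} = \left(-13\right) 19 + v = -247 + v$)
$\left(\frac{1}{559407} + B{\left(-700,669 \right)}\right) - 502286 = \left(\frac{1}{559407} + \left(-247 + 669\right)\right) - 502286 = \left(\frac{1}{559407} + 422\right) - 502286 = \frac{236069755}{559407} - 502286 = - \frac{280746234647}{559407}$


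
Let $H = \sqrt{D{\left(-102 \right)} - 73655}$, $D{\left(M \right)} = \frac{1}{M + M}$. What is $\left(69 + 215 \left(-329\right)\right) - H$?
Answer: $-70666 - \frac{13 i \sqrt{4534359}}{102} \approx -70666.0 - 271.39 i$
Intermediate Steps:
$D{\left(M \right)} = \frac{1}{2 M}$
$H = \frac{13 i \sqrt{4534359}}{102}$ ($H = \sqrt{\frac{1}{2 \left(-102\right)} - 73655} = \sqrt{\frac{1}{2} \left(- \frac{1}{102}\right) - 73655} = \sqrt{- \frac{1}{204} - 73655} = \sqrt{- \frac{15025621}{204}} = \frac{13 i \sqrt{4534359}}{102} \approx 271.39 i$)
$\left(69 + 215 \left(-329\right)\right) - H = \left(69 + 215 \left(-329\right)\right) - \frac{13 i \sqrt{4534359}}{102} = \left(69 - 70735\right) - \frac{13 i \sqrt{4534359}}{102} = -70666 - \frac{13 i \sqrt{4534359}}{102}$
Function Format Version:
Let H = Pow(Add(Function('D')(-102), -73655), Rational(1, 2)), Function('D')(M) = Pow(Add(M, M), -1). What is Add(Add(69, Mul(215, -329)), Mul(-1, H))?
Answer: Add(-70666, Mul(Rational(-13, 102), I, Pow(4534359, Rational(1, 2)))) ≈ Add(-70666., Mul(-271.39, I))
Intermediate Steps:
Function('D')(M) = Mul(Rational(1, 2), Pow(M, -1)) (Function('D')(M) = Pow(Mul(2, M), -1) = Mul(Rational(1, 2), Pow(M, -1)))
H = Mul(Rational(13, 102), I, Pow(4534359, Rational(1, 2))) (H = Pow(Add(Mul(Rational(1, 2), Pow(-102, -1)), -73655), Rational(1, 2)) = Pow(Add(Mul(Rational(1, 2), Rational(-1, 102)), -73655), Rational(1, 2)) = Pow(Add(Rational(-1, 204), -73655), Rational(1, 2)) = Pow(Rational(-15025621, 204), Rational(1, 2)) = Mul(Rational(13, 102), I, Pow(4534359, Rational(1, 2))) ≈ Mul(271.39, I))
Add(Add(69, Mul(215, -329)), Mul(-1, H)) = Add(Add(69, Mul(215, -329)), Mul(-1, Mul(Rational(13, 102), I, Pow(4534359, Rational(1, 2))))) = Add(Add(69, -70735), Mul(Rational(-13, 102), I, Pow(4534359, Rational(1, 2)))) = Add(-70666, Mul(Rational(-13, 102), I, Pow(4534359, Rational(1, 2))))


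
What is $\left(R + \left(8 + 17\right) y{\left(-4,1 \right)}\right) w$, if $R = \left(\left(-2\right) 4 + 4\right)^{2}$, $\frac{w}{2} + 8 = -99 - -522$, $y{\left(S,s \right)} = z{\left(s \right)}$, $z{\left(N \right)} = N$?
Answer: $34030$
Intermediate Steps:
$y{\left(S,s \right)} = s$
$w = 830$ ($w = -16 + 2 \left(-99 - -522\right) = -16 + 2 \left(-99 + 522\right) = -16 + 2 \cdot 423 = -16 + 846 = 830$)
$R = 16$ ($R = \left(-8 + 4\right)^{2} = \left(-4\right)^{2} = 16$)
$\left(R + \left(8 + 17\right) y{\left(-4,1 \right)}\right) w = \left(16 + \left(8 + 17\right) 1\right) 830 = \left(16 + 25 \cdot 1\right) 830 = \left(16 + 25\right) 830 = 41 \cdot 830 = 34030$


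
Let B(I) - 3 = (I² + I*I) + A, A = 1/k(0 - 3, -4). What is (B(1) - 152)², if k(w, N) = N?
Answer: 346921/16 ≈ 21683.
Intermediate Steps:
A = -¼ (A = 1/(-4) = -¼ ≈ -0.25000)
B(I) = 11/4 + 2*I² (B(I) = 3 + ((I² + I*I) - ¼) = 3 + ((I² + I²) - ¼) = 3 + (2*I² - ¼) = 3 + (-¼ + 2*I²) = 11/4 + 2*I²)
(B(1) - 152)² = ((11/4 + 2*1²) - 152)² = ((11/4 + 2*1) - 152)² = ((11/4 + 2) - 152)² = (19/4 - 152)² = (-589/4)² = 346921/16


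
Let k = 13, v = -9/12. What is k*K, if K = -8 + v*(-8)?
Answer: -26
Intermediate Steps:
v = -¾ (v = -9*1/12 = -¾ ≈ -0.75000)
K = -2 (K = -8 - ¾*(-8) = -8 + 6 = -2)
k*K = 13*(-2) = -26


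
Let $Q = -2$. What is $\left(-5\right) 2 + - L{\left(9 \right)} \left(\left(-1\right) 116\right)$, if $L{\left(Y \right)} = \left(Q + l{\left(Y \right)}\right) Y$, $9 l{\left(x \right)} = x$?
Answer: $-1054$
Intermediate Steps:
$l{\left(x \right)} = \frac{x}{9}$
$L{\left(Y \right)} = Y \left(-2 + \frac{Y}{9}\right)$ ($L{\left(Y \right)} = \left(-2 + \frac{Y}{9}\right) Y = Y \left(-2 + \frac{Y}{9}\right)$)
$\left(-5\right) 2 + - L{\left(9 \right)} \left(\left(-1\right) 116\right) = \left(-5\right) 2 + - \frac{9 \left(-18 + 9\right)}{9} \left(\left(-1\right) 116\right) = -10 + - \frac{9 \left(-9\right)}{9} \left(-116\right) = -10 + \left(-1\right) \left(-9\right) \left(-116\right) = -10 + 9 \left(-116\right) = -10 - 1044 = -1054$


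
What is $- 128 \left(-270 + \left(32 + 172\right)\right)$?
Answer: $8448$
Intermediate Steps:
$- 128 \left(-270 + \left(32 + 172\right)\right) = - 128 \left(-270 + 204\right) = \left(-128\right) \left(-66\right) = 8448$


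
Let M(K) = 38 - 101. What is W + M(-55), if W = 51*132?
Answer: 6669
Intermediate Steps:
M(K) = -63
W = 6732
W + M(-55) = 6732 - 63 = 6669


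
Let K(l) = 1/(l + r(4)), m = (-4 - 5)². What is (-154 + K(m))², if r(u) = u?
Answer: 171321921/7225 ≈ 23712.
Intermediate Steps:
m = 81 (m = (-9)² = 81)
K(l) = 1/(4 + l) (K(l) = 1/(l + 4) = 1/(4 + l))
(-154 + K(m))² = (-154 + 1/(4 + 81))² = (-154 + 1/85)² = (-13089/85)² = 171321921/7225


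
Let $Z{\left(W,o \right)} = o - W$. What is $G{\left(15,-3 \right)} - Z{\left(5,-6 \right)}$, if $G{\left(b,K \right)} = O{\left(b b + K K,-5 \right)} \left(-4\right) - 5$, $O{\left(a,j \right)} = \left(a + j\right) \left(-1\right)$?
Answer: $922$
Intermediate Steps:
$O{\left(a,j \right)} = - a - j$
$G{\left(b,K \right)} = -25 + 4 K^{2} + 4 b^{2}$ ($G{\left(b,K \right)} = \left(- (b b + K K) - -5\right) \left(-4\right) - 5 = \left(- (b^{2} + K^{2}) + 5\right) \left(-4\right) - 5 = \left(- (K^{2} + b^{2}) + 5\right) \left(-4\right) - 5 = \left(\left(- K^{2} - b^{2}\right) + 5\right) \left(-4\right) - 5 = \left(5 - K^{2} - b^{2}\right) \left(-4\right) - 5 = \left(-20 + 4 K^{2} + 4 b^{2}\right) - 5 = -25 + 4 K^{2} + 4 b^{2}$)
$G{\left(15,-3 \right)} - Z{\left(5,-6 \right)} = \left(-25 + 4 \left(-3\right)^{2} + 4 \cdot 15^{2}\right) - \left(-6 - 5\right) = \left(-25 + 4 \cdot 9 + 4 \cdot 225\right) - \left(-6 - 5\right) = \left(-25 + 36 + 900\right) - -11 = 911 + 11 = 922$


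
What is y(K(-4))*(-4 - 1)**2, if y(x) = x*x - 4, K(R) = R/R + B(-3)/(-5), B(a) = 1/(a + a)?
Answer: -2639/36 ≈ -73.306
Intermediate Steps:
B(a) = 1/(2*a)
K(R) = 31/30 (K(R) = R/R + ((1/2)/(-3))/(-5) = 1 + ((1/2)*(-1/3))*(-1/5) = 1 - 1/6*(-1/5) = 1 + 1/30 = 31/30)
y(x) = -4 + x**2 (y(x) = x**2 - 4 = -4 + x**2)
y(K(-4))*(-4 - 1)**2 = (-4 + (31/30)**2)*(-4 - 1)**2 = (-4 + 961/900)*(-5)**2 = -2639/900*25 = -2639/36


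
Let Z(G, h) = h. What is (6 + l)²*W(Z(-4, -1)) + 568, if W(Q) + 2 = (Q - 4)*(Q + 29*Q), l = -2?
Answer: 2936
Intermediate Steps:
W(Q) = -2 + 30*Q*(-4 + Q) (W(Q) = -2 + (Q - 4)*(Q + 29*Q) = -2 + (-4 + Q)*(30*Q) = -2 + 30*Q*(-4 + Q))
(6 + l)²*W(Z(-4, -1)) + 568 = (6 - 2)²*(-2 - 120*(-1) + 30*(-1)²) + 568 = 4²*(-2 + 120 + 30*1) + 568 = 16*(-2 + 120 + 30) + 568 = 16*148 + 568 = 2368 + 568 = 2936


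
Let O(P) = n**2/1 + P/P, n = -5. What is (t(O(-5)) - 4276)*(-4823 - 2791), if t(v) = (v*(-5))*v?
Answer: 58292784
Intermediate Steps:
O(P) = 26 (O(P) = (-5)**2/1 + P/P = 25*1 + 1 = 25 + 1 = 26)
t(v) = -5*v**2 (t(v) = (-5*v)*v = -5*v**2)
(t(O(-5)) - 4276)*(-4823 - 2791) = (-5*26**2 - 4276)*(-4823 - 2791) = (-5*676 - 4276)*(-7614) = (-3380 - 4276)*(-7614) = -7656*(-7614) = 58292784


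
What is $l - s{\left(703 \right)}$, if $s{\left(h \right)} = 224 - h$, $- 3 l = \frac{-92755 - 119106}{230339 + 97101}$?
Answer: $\frac{470743141}{982320} \approx 479.22$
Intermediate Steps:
$l = \frac{211861}{982320}$ ($l = - \frac{\left(-92755 - 119106\right) \frac{1}{230339 + 97101}}{3} = - \frac{\left(-211861\right) \frac{1}{327440}}{3} = \left(- \frac{1}{3}\right) \left(- \frac{211861}{327440}\right) = \frac{211861}{982320} \approx 0.21567$)
$l - s{\left(703 \right)} = \frac{211861}{982320} - \left(224 - 703\right) = \frac{211861}{982320} - -479 = \frac{211861}{982320} + 479 = \frac{470743141}{982320}$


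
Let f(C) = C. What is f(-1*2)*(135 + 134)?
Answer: -538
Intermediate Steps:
f(-1*2)*(135 + 134) = (-1*2)*(135 + 134) = -2*269 = -538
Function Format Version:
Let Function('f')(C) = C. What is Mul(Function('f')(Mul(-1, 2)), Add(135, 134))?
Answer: -538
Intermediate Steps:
Mul(Function('f')(Mul(-1, 2)), Add(135, 134)) = Mul(Mul(-1, 2), Add(135, 134)) = Mul(-2, 269) = -538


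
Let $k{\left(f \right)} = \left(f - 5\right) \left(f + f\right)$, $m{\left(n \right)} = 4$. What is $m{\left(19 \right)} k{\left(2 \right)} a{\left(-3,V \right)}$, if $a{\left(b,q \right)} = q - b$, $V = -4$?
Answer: $48$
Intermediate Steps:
$k{\left(f \right)} = 2 f \left(-5 + f\right)$ ($k{\left(f \right)} = \left(-5 + f\right) 2 f = 2 f \left(-5 + f\right)$)
$m{\left(19 \right)} k{\left(2 \right)} a{\left(-3,V \right)} = 4 \cdot 2 \cdot 2 \left(-5 + 2\right) \left(-4 - -3\right) = 4 \cdot 2 \cdot 2 \left(-3\right) \left(-4 + 3\right) = 4 \left(\left(-12\right) \left(-1\right)\right) = 4 \cdot 12 = 48$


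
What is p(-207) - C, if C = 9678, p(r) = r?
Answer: -9885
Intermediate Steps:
p(-207) - C = -207 - 1*9678 = -207 - 9678 = -9885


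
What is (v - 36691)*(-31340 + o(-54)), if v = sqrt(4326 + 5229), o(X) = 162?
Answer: 1143951998 - 218246*sqrt(195) ≈ 1.1409e+9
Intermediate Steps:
v = 7*sqrt(195) (v = sqrt(9555) = 7*sqrt(195) ≈ 97.750)
(v - 36691)*(-31340 + o(-54)) = (7*sqrt(195) - 36691)*(-31340 + 162) = (-36691 + 7*sqrt(195))*(-31178) = 1143951998 - 218246*sqrt(195)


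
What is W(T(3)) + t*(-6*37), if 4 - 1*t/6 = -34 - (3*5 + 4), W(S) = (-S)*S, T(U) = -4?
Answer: -75940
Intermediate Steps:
W(S) = -S**2
t = 342 (t = 24 - 6*(-34 - (3*5 + 4)) = 24 - 6*(-34 - (15 + 4)) = 24 - 6*(-34 - 1*19) = 24 - 6*(-34 - 19) = 24 - 6*(-53) = 24 + 318 = 342)
W(T(3)) + t*(-6*37) = -1*(-4)**2 + 342*(-6*37) = -1*16 + 342*(-222) = -16 - 75924 = -75940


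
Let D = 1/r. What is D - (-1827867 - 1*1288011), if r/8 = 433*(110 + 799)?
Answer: 9811201865329/3148776 ≈ 3.1159e+6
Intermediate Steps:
r = 3148776 (r = 8*(433*(110 + 799)) = 8*(433*909) = 8*393597 = 3148776)
D = 1/3148776 ≈ 3.1758e-7
D - (-1827867 - 1*1288011) = 1/3148776 - (-1827867 - 1*1288011) = 1/3148776 - (-1827867 - 1288011) = 1/3148776 - 1*(-3115878) = 1/3148776 + 3115878 = 9811201865329/3148776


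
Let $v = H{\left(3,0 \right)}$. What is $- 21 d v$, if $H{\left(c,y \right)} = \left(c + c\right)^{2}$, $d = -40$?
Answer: $30240$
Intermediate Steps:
$H{\left(c,y \right)} = 4 c^{2}$ ($H{\left(c,y \right)} = \left(2 c\right)^{2} = 4 c^{2}$)
$v = 36$ ($v = 4 \cdot 3^{2} = 4 \cdot 9 = 36$)
$- 21 d v = \left(-21\right) \left(-40\right) 36 = 840 \cdot 36 = 30240$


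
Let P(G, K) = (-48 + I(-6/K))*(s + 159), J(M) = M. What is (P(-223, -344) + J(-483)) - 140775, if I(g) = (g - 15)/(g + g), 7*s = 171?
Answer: -1601916/7 ≈ -2.2885e+5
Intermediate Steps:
s = 171/7 (s = (1/7)*171 = 171/7 ≈ 24.429)
I(g) = (-15 + g)/(2*g) (I(g) = (-15 + g)/((2*g)) = (-15 + g)*(1/(2*g)) = (-15 + g)/(2*g))
P(G, K) = -61632/7 - 107*K*(-15 - 6/K)/7 (P(G, K) = (-48 + (-15 - 6/K)/(2*((-6/K))))*(171/7 + 159) = (-48 + (-K/6)*(-15 - 6/K)/2)*(1284/7) = (-48 - K*(-15 - 6/K)/12)*(1284/7) = -61632/7 - 107*K*(-15 - 6/K)/7)
(P(-223, -344) + J(-483)) - 140775 = ((-60990/7 + (1605/7)*(-344)) - 483) - 140775 = ((-60990/7 - 552120/7) - 483) - 140775 = (-613110/7 - 483) - 140775 = -616491/7 - 140775 = -1601916/7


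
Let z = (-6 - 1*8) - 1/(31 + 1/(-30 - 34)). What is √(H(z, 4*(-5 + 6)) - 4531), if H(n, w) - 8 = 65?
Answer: I*√4458 ≈ 66.768*I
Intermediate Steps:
z = -27826/1983 (z = (-6 - 8) - 1/(31 + 1/(-64)) = -14 - 1/(31 - 1/64) = -14 - 1/1983/64 = -14 - 1*64/1983 = -14 - 64/1983 = -27826/1983 ≈ -14.032)
H(n, w) = 73 (H(n, w) = 8 + 65 = 73)
√(H(z, 4*(-5 + 6)) - 4531) = √(73 - 4531) = √(-4458) = I*√4458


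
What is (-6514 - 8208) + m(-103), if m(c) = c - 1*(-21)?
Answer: -14804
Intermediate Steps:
m(c) = 21 + c (m(c) = c + 21 = 21 + c)
(-6514 - 8208) + m(-103) = (-6514 - 8208) + (21 - 103) = -14722 - 82 = -14804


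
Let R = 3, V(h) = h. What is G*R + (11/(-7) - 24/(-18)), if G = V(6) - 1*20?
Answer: -887/21 ≈ -42.238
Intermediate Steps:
G = -14 (G = 6 - 1*20 = 6 - 20 = -14)
G*R + (11/(-7) - 24/(-18)) = -14*3 + (11/(-7) - 24/(-18)) = -42 + (11*(-⅐) - 24*(-1/18)) = -42 + (-11/7 + 4/3) = -42 - 5/21 = -887/21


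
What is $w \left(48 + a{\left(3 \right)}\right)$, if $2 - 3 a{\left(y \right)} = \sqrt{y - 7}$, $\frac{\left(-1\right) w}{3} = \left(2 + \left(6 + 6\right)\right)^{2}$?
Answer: $-28616 + 392 i \approx -28616.0 + 392.0 i$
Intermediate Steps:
$w = -588$ ($w = - 3 \left(2 + \left(6 + 6\right)\right)^{2} = - 3 \left(2 + 12\right)^{2} = - 3 \cdot 14^{2} = \left(-3\right) 196 = -588$)
$a{\left(y \right)} = \frac{2}{3} - \frac{\sqrt{-7 + y}}{3}$ ($a{\left(y \right)} = \frac{2}{3} - \frac{\sqrt{y - 7}}{3} = \frac{2}{3} - \frac{\sqrt{-7 + y}}{3}$)
$w \left(48 + a{\left(3 \right)}\right) = - 588 \left(48 + \left(\frac{2}{3} - \frac{\sqrt{-7 + 3}}{3}\right)\right) = - 588 \left(48 + \left(\frac{2}{3} - \frac{\sqrt{-4}}{3}\right)\right) = - 588 \left(48 + \left(\frac{2}{3} - \frac{2 i}{3}\right)\right) = - 588 \left(\frac{146}{3} - \frac{2 i}{3}\right) = -28616 + 392 i$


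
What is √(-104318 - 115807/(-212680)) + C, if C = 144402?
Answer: 144402 + I*√1179642191142610/106340 ≈ 1.444e+5 + 322.98*I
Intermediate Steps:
√(-104318 - 115807/(-212680)) + C = √(-104318 - 115807/(-212680)) + 144402 = √(-104318 - 115807*(-1/212680)) + 144402 = √(-104318 + 115807/212680) + 144402 = √(-22186236433/212680) + 144402 = I*√1179642191142610/106340 + 144402 = 144402 + I*√1179642191142610/106340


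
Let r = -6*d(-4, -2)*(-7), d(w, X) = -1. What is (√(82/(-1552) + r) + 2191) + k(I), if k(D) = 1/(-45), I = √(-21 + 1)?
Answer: 98594/45 + I*√6330802/388 ≈ 2191.0 + 6.4848*I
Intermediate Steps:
I = 2*I*√5 (I = √(-20) = 2*I*√5 ≈ 4.4721*I)
k(D) = -1/45
r = -42 (r = -6*(-1)*(-7) = 6*(-7) = -42)
(√(82/(-1552) + r) + 2191) + k(I) = (√(82/(-1552) - 42) + 2191) - 1/45 = (√(82*(-1/1552) - 42) + 2191) - 1/45 = (√(-41/776 - 42) + 2191) - 1/45 = (√(-32633/776) + 2191) - 1/45 = (I*√6330802/388 + 2191) - 1/45 = (2191 + I*√6330802/388) - 1/45 = 98594/45 + I*√6330802/388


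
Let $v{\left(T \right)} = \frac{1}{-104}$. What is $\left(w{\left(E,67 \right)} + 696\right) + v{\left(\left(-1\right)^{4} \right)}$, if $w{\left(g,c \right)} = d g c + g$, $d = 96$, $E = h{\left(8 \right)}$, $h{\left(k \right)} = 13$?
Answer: $\frac{8769799}{104} \approx 84325.0$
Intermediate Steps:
$E = 13$
$w{\left(g,c \right)} = g + 96 c g$ ($w{\left(g,c \right)} = 96 g c + g = 96 c g + g = g + 96 c g$)
$v{\left(T \right)} = - \frac{1}{104}$
$\left(w{\left(E,67 \right)} + 696\right) + v{\left(\left(-1\right)^{4} \right)} = \left(13 \left(1 + 96 \cdot 67\right) + 696\right) - \frac{1}{104} = \left(13 \left(1 + 6432\right) + 696\right) - \frac{1}{104} = \left(13 \cdot 6433 + 696\right) - \frac{1}{104} = \left(83629 + 696\right) - \frac{1}{104} = 84325 - \frac{1}{104} = \frac{8769799}{104}$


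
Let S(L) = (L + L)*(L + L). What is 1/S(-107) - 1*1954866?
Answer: -89525043335/45796 ≈ -1.9549e+6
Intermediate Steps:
S(L) = 4*L² (S(L) = (2*L)*(2*L) = 4*L²)
1/S(-107) - 1*1954866 = 1/(4*(-107)²) - 1*1954866 = 1/(4*11449) - 1954866 = 1/45796 - 1954866 = -89525043335/45796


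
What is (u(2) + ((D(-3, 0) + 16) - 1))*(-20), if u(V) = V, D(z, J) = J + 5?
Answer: -440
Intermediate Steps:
D(z, J) = 5 + J
(u(2) + ((D(-3, 0) + 16) - 1))*(-20) = (2 + (((5 + 0) + 16) - 1))*(-20) = (2 + ((5 + 16) - 1))*(-20) = (2 + (21 - 1))*(-20) = (2 + 20)*(-20) = 22*(-20) = -440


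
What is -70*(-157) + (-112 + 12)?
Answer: 10890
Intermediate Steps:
-70*(-157) + (-112 + 12) = 10990 - 100 = 10890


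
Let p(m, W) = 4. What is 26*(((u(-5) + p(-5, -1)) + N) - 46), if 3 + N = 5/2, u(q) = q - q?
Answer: -1105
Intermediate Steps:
u(q) = 0
N = -1/2 (N = -3 + 5/2 = -1/2 ≈ -0.50000)
26*(((u(-5) + p(-5, -1)) + N) - 46) = 26*(((0 + 4) - 1/2) - 46) = 26*((4 - 1/2) - 46) = 26*(7/2 - 46) = 26*(-85/2) = -1105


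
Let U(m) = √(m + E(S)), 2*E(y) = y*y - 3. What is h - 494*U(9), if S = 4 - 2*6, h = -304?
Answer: -304 - 247*√158 ≈ -3408.7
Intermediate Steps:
S = -8 (S = 4 - 12 = -8)
E(y) = -3/2 + y²/2 (E(y) = (y*y - 3)/2 = (y² - 3)/2 = (-3 + y²)/2 = -3/2 + y²/2)
U(m) = √(61/2 + m) (U(m) = √(m + (-3/2 + (½)*(-8)²)) = √(m + (-3/2 + (½)*64)) = √(m + (-3/2 + 32)) = √(m + 61/2) = √(61/2 + m))
h - 494*U(9) = -304 - 247*√(122 + 4*9) = -304 - 247*√(122 + 36) = -304 - 247*√158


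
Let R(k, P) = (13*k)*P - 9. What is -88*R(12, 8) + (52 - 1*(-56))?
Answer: -108924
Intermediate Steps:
R(k, P) = -9 + 13*P*k (R(k, P) = 13*P*k - 9 = -9 + 13*P*k)
-88*R(12, 8) + (52 - 1*(-56)) = -88*(-9 + 13*8*12) + (52 - 1*(-56)) = -88*(-9 + 1248) + (52 + 56) = -88*1239 + 108 = -109032 + 108 = -108924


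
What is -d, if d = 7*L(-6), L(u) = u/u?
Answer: -7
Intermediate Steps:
L(u) = 1
d = 7 (d = 7*1 = 7)
-d = -1*7 = -7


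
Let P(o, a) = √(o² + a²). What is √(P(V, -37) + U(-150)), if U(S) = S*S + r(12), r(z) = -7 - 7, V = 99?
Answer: √(22486 + √11170) ≈ 150.31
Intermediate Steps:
r(z) = -14
U(S) = -14 + S² (U(S) = S*S - 14 = S² - 14 = -14 + S²)
P(o, a) = √(a² + o²)
√(P(V, -37) + U(-150)) = √(√((-37)² + 99²) + (-14 + (-150)²)) = √(√(1369 + 9801) + (-14 + 22500)) = √(√11170 + 22486) = √(22486 + √11170)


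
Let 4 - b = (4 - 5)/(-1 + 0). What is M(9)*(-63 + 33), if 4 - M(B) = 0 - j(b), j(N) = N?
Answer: -210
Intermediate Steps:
b = 3 (b = 4 - (4 - 5)/(-1 + 0) = 4 - (-1)/(-1) = 4 - (-1)*(-1) = 4 - 1*1 = 4 - 1 = 3)
M(B) = 7 (M(B) = 4 - (0 - 1*3) = 4 - (0 - 3) = 4 - 1*(-3) = 4 + 3 = 7)
M(9)*(-63 + 33) = 7*(-63 + 33) = 7*(-30) = -210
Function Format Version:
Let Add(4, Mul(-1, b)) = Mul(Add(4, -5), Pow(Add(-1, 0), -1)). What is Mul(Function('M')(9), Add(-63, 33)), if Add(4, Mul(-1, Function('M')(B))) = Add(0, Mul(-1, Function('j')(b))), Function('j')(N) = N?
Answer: -210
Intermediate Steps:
b = 3 (b = Add(4, Mul(-1, Mul(Add(4, -5), Pow(Add(-1, 0), -1)))) = Add(4, Mul(-1, Mul(-1, Pow(-1, -1)))) = Add(4, Mul(-1, Mul(-1, -1))) = Add(4, Mul(-1, 1)) = Add(4, -1) = 3)
Function('M')(B) = 7 (Function('M')(B) = Add(4, Mul(-1, Add(0, Mul(-1, 3)))) = Add(4, Mul(-1, Add(0, -3))) = Add(4, Mul(-1, -3)) = Add(4, 3) = 7)
Mul(Function('M')(9), Add(-63, 33)) = Mul(7, Add(-63, 33)) = Mul(7, -30) = -210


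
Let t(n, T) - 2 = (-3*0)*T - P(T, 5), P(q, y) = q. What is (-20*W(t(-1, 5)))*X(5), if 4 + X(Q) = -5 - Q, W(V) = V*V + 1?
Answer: 2800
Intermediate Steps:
t(n, T) = 2 - T (t(n, T) = 2 + ((-3*0)*T - T) = 2 + (0*T - T) = 2 + (0 - T) = 2 - T)
W(V) = 1 + V² (W(V) = V² + 1 = 1 + V²)
X(Q) = -9 - Q (X(Q) = -4 + (-5 - Q) = -9 - Q)
(-20*W(t(-1, 5)))*X(5) = (-20*(1 + (2 - 1*5)²))*(-9 - 1*5) = (-20*(1 + (2 - 5)²))*(-9 - 5) = -20*(1 + (-3)²)*(-14) = -20*(1 + 9)*(-14) = -20*10*(-14) = -200*(-14) = 2800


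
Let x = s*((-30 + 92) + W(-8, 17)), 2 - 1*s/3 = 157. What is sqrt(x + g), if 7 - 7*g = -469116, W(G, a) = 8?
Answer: sqrt(1688911)/7 ≈ 185.65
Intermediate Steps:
g = 469123/7 (g = 1 - 1/7*(-469116) = 1 + 469116/7 = 469123/7 ≈ 67018.)
s = -465 (s = 6 - 3*157 = 6 - 471 = -465)
x = -32550 (x = -465*((-30 + 92) + 8) = -465*(62 + 8) = -465*70 = -32550)
sqrt(x + g) = sqrt(-32550 + 469123/7) = sqrt(241273/7) = sqrt(1688911)/7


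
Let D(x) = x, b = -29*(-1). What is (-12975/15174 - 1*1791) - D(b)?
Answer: -9209885/5058 ≈ -1820.9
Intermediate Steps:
b = 29
(-12975/15174 - 1*1791) - D(b) = (-12975/15174 - 1*1791) - 1*29 = (-12975*1/15174 - 1791) - 29 = (-4325/5058 - 1791) - 29 = -9063203/5058 - 29 = -9209885/5058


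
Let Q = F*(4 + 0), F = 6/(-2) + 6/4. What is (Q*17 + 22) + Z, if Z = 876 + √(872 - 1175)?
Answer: 796 + I*√303 ≈ 796.0 + 17.407*I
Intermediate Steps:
F = -3/2 (F = 6*(-½) + 6*(¼) = -3 + 3/2 = -3/2 ≈ -1.5000)
Q = -6 (Q = -3*(4 + 0)/2 = -3/2*4 = -6)
Z = 876 + I*√303 (Z = 876 + √(-303) = 876 + I*√303 ≈ 876.0 + 17.407*I)
(Q*17 + 22) + Z = (-6*17 + 22) + (876 + I*√303) = (-102 + 22) + (876 + I*√303) = -80 + (876 + I*√303) = 796 + I*√303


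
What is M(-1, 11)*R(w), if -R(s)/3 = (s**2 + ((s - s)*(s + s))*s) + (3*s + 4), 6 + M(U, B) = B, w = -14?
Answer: -2370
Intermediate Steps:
M(U, B) = -6 + B
R(s) = -12 - 9*s - 3*s**2 (R(s) = -3*((s**2 + ((s - s)*(s + s))*s) + (3*s + 4)) = -3*((s**2 + (0*(2*s))*s) + (4 + 3*s)) = -3*((s**2 + 0*s) + (4 + 3*s)) = -3*((s**2 + 0) + (4 + 3*s)) = -3*(s**2 + (4 + 3*s)) = -3*(4 + s**2 + 3*s) = -12 - 9*s - 3*s**2)
M(-1, 11)*R(w) = (-6 + 11)*(-12 - 9*(-14) - 3*(-14)**2) = 5*(-12 + 126 - 3*196) = 5*(-12 + 126 - 588) = 5*(-474) = -2370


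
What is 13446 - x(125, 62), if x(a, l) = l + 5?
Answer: 13379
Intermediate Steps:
x(a, l) = 5 + l
13446 - x(125, 62) = 13446 - (5 + 62) = 13446 - 1*67 = 13446 - 67 = 13379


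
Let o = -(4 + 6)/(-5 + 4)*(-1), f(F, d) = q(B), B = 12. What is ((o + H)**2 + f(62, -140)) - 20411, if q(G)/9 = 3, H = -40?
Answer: -17884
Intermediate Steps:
q(G) = 27 (q(G) = 9*3 = 27)
f(F, d) = 27
o = -10 (o = -10/(-1)*(-1) = -10*(-1)*(-1) = -1*(-10)*(-1) = 10*(-1) = -10)
((o + H)**2 + f(62, -140)) - 20411 = ((-10 - 40)**2 + 27) - 20411 = ((-50)**2 + 27) - 20411 = (2500 + 27) - 20411 = 2527 - 20411 = -17884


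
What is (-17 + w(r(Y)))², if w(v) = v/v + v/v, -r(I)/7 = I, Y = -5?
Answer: 225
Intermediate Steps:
r(I) = -7*I
w(v) = 2 (w(v) = 1 + 1 = 2)
(-17 + w(r(Y)))² = (-17 + 2)² = (-15)² = 225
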